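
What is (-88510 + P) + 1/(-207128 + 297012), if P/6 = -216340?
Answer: -124628660199/89884 ≈ -1.3866e+6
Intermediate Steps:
P = -1298040 (P = 6*(-216340) = -1298040)
(-88510 + P) + 1/(-207128 + 297012) = (-88510 - 1298040) + 1/(-207128 + 297012) = -1386550 + 1/89884 = -124628660199/89884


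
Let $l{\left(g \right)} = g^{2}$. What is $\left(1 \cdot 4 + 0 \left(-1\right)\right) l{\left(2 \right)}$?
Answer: $16$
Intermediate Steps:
$\left(1 \cdot 4 + 0 \left(-1\right)\right) l{\left(2 \right)} = \left(1 \cdot 4 + 0 \left(-1\right)\right) 2^{2} = \left(4 + 0\right) 4 = 4 \cdot 4 = 16$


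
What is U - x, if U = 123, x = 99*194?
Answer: -19083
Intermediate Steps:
x = 19206
U - x = 123 - 1*19206 = 123 - 19206 = -19083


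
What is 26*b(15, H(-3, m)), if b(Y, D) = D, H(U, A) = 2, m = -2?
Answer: 52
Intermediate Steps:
26*b(15, H(-3, m)) = 26*2 = 52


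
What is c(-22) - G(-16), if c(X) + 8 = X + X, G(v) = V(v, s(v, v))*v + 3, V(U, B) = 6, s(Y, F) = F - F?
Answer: 41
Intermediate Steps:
s(Y, F) = 0
G(v) = 3 + 6*v (G(v) = 6*v + 3 = 3 + 6*v)
c(X) = -8 + 2*X (c(X) = -8 + (X + X) = -8 + 2*X)
c(-22) - G(-16) = (-8 + 2*(-22)) - (3 + 6*(-16)) = (-8 - 44) - (3 - 96) = -52 - 1*(-93) = -52 + 93 = 41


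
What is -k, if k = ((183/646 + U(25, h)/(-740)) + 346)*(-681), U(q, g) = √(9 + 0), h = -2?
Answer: 56364777141/239020 ≈ 2.3582e+5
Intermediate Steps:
U(q, g) = 3 (U(q, g) = √9 = 3)
k = -56364777141/239020 (k = ((183/646 + 3/(-740)) + 346)*(-681) = ((183*(1/646) + 3*(-1/740)) + 346)*(-681) = ((183/646 - 3/740) + 346)*(-681) = (66741/239020 + 346)*(-681) = (82767661/239020)*(-681) = -56364777141/239020 ≈ -2.3582e+5)
-k = -1*(-56364777141/239020) = 56364777141/239020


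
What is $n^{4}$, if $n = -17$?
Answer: $83521$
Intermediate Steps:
$n^{4} = \left(-17\right)^{4} = 83521$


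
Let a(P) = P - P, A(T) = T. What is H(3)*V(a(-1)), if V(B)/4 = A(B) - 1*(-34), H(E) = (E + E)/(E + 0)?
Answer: 272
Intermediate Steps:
a(P) = 0
H(E) = 2 (H(E) = (2*E)/E = 2)
V(B) = 136 + 4*B (V(B) = 4*(B - 1*(-34)) = 4*(B + 34) = 4*(34 + B) = 136 + 4*B)
H(3)*V(a(-1)) = 2*(136 + 4*0) = 2*(136 + 0) = 2*136 = 272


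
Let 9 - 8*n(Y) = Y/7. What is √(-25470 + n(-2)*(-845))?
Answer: I*√20737430/28 ≈ 162.64*I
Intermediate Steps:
n(Y) = 9/8 - Y/56 (n(Y) = 9/8 - Y/(8*7) = 9/8 - Y/56)
√(-25470 + n(-2)*(-845)) = √(-25470 + (9/8 - 1/56*(-2))*(-845)) = √(-25470 + (9/8 + 1/28)*(-845)) = √(-25470 + (65/56)*(-845)) = √(-25470 - 54925/56) = √(-1481245/56) = I*√20737430/28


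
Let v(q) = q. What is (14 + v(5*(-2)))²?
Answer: 16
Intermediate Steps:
(14 + v(5*(-2)))² = (14 + 5*(-2))² = (14 - 10)² = 4² = 16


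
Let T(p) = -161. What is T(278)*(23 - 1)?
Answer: -3542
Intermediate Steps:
T(278)*(23 - 1) = -161*(23 - 1) = -161*22 = -3542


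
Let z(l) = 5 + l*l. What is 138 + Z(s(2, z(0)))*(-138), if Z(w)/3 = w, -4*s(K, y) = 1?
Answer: 483/2 ≈ 241.50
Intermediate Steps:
z(l) = 5 + l²
s(K, y) = -¼ (s(K, y) = -¼*1 = -¼)
Z(w) = 3*w
138 + Z(s(2, z(0)))*(-138) = 138 + (3*(-¼))*(-138) = 138 - ¾*(-138) = 138 + 207/2 = 483/2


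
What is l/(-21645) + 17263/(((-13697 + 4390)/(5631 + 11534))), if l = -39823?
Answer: -6413462672114/201450015 ≈ -31837.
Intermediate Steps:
l/(-21645) + 17263/(((-13697 + 4390)/(5631 + 11534))) = -39823/(-21645) + 17263/(((-13697 + 4390)/(5631 + 11534))) = -39823*(-1/21645) + 17263/((-9307/17165)) = 39823/21645 + 17263/((-9307*1/17165)) = 39823/21645 + 17263/(-9307/17165) = 39823/21645 + 17263*(-17165/9307) = 39823/21645 - 296319395/9307 = -6413462672114/201450015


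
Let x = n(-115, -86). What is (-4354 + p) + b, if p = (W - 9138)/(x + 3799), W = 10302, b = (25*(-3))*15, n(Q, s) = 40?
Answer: -21032717/3839 ≈ -5478.7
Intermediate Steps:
b = -1125 (b = -75*15 = -1125)
x = 40
p = 1164/3839 (p = (10302 - 9138)/(40 + 3799) = 1164/3839 ≈ 0.30320)
(-4354 + p) + b = (-4354 + 1164/3839) - 1125 = -16713842/3839 - 1125 = -21032717/3839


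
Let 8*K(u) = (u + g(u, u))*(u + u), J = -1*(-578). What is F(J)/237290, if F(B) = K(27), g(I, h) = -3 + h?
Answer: 1377/949160 ≈ 0.0014508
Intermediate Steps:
J = 578
K(u) = u*(-3 + 2*u)/4 (K(u) = ((u + (-3 + u))*(u + u))/8 = ((-3 + 2*u)*(2*u))/8 = (2*u*(-3 + 2*u))/8 = u*(-3 + 2*u)/4)
F(B) = 1377/4 (F(B) = (1/4)*27*(-3 + 2*27) = (1/4)*27*(-3 + 54) = (1/4)*27*51 = 1377/4)
F(J)/237290 = (1377/4)/237290 = (1377/4)*(1/237290) = 1377/949160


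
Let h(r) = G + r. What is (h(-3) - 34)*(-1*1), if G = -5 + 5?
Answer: 37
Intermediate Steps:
G = 0
h(r) = r (h(r) = 0 + r = r)
(h(-3) - 34)*(-1*1) = (-3 - 34)*(-1*1) = -37*(-1) = 37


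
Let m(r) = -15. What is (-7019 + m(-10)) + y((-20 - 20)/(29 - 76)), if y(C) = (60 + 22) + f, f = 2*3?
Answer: -6946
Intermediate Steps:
f = 6
y(C) = 88 (y(C) = (60 + 22) + 6 = 82 + 6 = 88)
(-7019 + m(-10)) + y((-20 - 20)/(29 - 76)) = (-7019 - 15) + 88 = -7034 + 88 = -6946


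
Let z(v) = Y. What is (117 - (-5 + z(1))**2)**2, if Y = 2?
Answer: 11664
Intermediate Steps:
z(v) = 2
(117 - (-5 + z(1))**2)**2 = (117 - (-5 + 2)**2)**2 = (117 - 1*(-3)**2)**2 = (117 - 1*9)**2 = (117 - 9)**2 = 108**2 = 11664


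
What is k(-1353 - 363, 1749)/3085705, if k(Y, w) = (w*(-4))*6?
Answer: -41976/3085705 ≈ -0.013603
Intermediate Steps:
k(Y, w) = -24*w (k(Y, w) = -4*w*6 = -24*w)
k(-1353 - 363, 1749)/3085705 = -24*1749/3085705 = -41976*1/3085705 = -41976/3085705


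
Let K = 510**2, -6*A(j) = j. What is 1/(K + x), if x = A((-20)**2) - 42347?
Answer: 3/653059 ≈ 4.5938e-6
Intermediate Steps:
A(j) = -j/6
K = 260100
x = -127241/3 (x = -1/6*(-20)**2 - 42347 = -1/6*400 - 42347 = -200/3 - 42347 = -127241/3 ≈ -42414.)
1/(K + x) = 1/(260100 - 127241/3) = 1/(653059/3) = 3/653059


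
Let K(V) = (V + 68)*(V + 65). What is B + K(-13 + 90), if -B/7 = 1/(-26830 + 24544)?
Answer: 47068747/2286 ≈ 20590.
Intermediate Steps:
K(V) = (65 + V)*(68 + V) (K(V) = (68 + V)*(65 + V) = (65 + V)*(68 + V))
B = 7/2286 (B = -7/(-26830 + 24544) = -7/(-2286) = -7*(-1/2286) = 7/2286 ≈ 0.0030621)
B + K(-13 + 90) = 7/2286 + (4420 + (-13 + 90)² + 133*(-13 + 90)) = 7/2286 + (4420 + 77² + 133*77) = 7/2286 + (4420 + 5929 + 10241) = 7/2286 + 20590 = 47068747/2286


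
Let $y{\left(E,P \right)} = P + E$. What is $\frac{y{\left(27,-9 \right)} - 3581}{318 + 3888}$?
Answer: $- \frac{3563}{4206} \approx -0.84712$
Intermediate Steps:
$y{\left(E,P \right)} = E + P$
$\frac{y{\left(27,-9 \right)} - 3581}{318 + 3888} = \frac{\left(27 - 9\right) - 3581}{318 + 3888} = \frac{18 - 3581}{4206} = \left(-3563\right) \frac{1}{4206} = - \frac{3563}{4206}$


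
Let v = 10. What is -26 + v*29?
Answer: 264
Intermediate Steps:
-26 + v*29 = -26 + 10*29 = -26 + 290 = 264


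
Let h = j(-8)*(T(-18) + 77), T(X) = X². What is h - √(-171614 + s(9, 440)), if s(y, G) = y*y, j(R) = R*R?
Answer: 25664 - I*√171533 ≈ 25664.0 - 414.17*I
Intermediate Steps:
j(R) = R²
s(y, G) = y²
h = 25664 (h = (-8)²*((-18)² + 77) = 64*(324 + 77) = 64*401 = 25664)
h - √(-171614 + s(9, 440)) = 25664 - √(-171614 + 9²) = 25664 - √(-171614 + 81) = 25664 - √(-171533) = 25664 - I*√171533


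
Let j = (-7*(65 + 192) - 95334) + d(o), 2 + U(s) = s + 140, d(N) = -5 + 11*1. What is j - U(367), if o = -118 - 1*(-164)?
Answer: -97632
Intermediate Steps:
o = 46 (o = -118 + 164 = 46)
d(N) = 6 (d(N) = -5 + 11 = 6)
U(s) = 138 + s (U(s) = -2 + (s + 140) = -2 + (140 + s) = 138 + s)
j = -97127 (j = (-7*(65 + 192) - 95334) + 6 = (-7*257 - 95334) + 6 = (-1799 - 95334) + 6 = -97133 + 6 = -97127)
j - U(367) = -97127 - (138 + 367) = -97127 - 1*505 = -97127 - 505 = -97632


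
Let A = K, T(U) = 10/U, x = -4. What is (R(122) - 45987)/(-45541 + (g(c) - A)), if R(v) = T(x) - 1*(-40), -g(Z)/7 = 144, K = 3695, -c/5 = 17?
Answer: 30633/33496 ≈ 0.91453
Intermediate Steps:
c = -85 (c = -5*17 = -85)
g(Z) = -1008 (g(Z) = -7*144 = -1008)
R(v) = 75/2 (R(v) = 10/(-4) - 1*(-40) = 10*(-1/4) + 40 = -5/2 + 40 = 75/2)
A = 3695
(R(122) - 45987)/(-45541 + (g(c) - A)) = (75/2 - 45987)/(-45541 + (-1008 - 1*3695)) = -91899/(2*(-45541 + (-1008 - 3695))) = -91899/(2*(-45541 - 4703)) = -91899/2/(-50244) = -91899/2*(-1/50244) = 30633/33496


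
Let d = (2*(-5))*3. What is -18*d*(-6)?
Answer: -3240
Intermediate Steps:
d = -30 (d = -10*3 = -30)
-18*d*(-6) = -18*(-30)*(-6) = 540*(-6) = -3240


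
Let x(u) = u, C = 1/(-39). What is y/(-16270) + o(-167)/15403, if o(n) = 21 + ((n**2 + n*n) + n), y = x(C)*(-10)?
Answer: 3530001893/977366559 ≈ 3.6117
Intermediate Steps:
C = -1/39 ≈ -0.025641
y = 10/39 (y = -1/39*(-10) = 10/39 ≈ 0.25641)
o(n) = 21 + n + 2*n**2 (o(n) = 21 + ((n**2 + n**2) + n) = 21 + (2*n**2 + n) = 21 + (n + 2*n**2) = 21 + n + 2*n**2)
y/(-16270) + o(-167)/15403 = (10/39)/(-16270) + (21 - 167 + 2*(-167)**2)/15403 = (10/39)*(-1/16270) + (21 - 167 + 2*27889)*(1/15403) = -1/63453 + (21 - 167 + 55778)*(1/15403) = -1/63453 + 55632*(1/15403) = -1/63453 + 55632/15403 = 3530001893/977366559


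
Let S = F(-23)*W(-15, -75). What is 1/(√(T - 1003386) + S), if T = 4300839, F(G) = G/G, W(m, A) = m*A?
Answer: -375/677276 + √3297453/2031828 ≈ 0.00034003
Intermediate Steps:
W(m, A) = A*m
F(G) = 1
S = 1125 (S = 1*(-75*(-15)) = 1*1125 = 1125)
1/(√(T - 1003386) + S) = 1/(√(4300839 - 1003386) + 1125) = 1/(√3297453 + 1125) = 1/(1125 + √3297453)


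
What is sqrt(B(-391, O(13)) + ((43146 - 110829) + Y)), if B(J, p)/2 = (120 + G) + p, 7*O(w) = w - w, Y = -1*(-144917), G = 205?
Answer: 2*sqrt(19471) ≈ 279.08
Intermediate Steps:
Y = 144917
O(w) = 0 (O(w) = (w - w)/7 = (1/7)*0 = 0)
B(J, p) = 650 + 2*p (B(J, p) = 2*((120 + 205) + p) = 2*(325 + p) = 650 + 2*p)
sqrt(B(-391, O(13)) + ((43146 - 110829) + Y)) = sqrt((650 + 2*0) + ((43146 - 110829) + 144917)) = sqrt((650 + 0) + (-67683 + 144917)) = sqrt(650 + 77234) = sqrt(77884) = 2*sqrt(19471)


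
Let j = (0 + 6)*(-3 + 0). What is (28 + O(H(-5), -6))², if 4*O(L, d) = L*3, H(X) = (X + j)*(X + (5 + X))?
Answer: 208849/16 ≈ 13053.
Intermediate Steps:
j = -18 (j = 6*(-3) = -18)
H(X) = (-18 + X)*(5 + 2*X) (H(X) = (X - 18)*(X + (5 + X)) = (-18 + X)*(5 + 2*X))
O(L, d) = 3*L/4 (O(L, d) = (L*3)/4 = (3*L)/4 = 3*L/4)
(28 + O(H(-5), -6))² = (28 + 3*(-90 - 31*(-5) + 2*(-5)²)/4)² = (28 + 3*(-90 + 155 + 2*25)/4)² = (28 + 3*(-90 + 155 + 50)/4)² = (28 + (¾)*115)² = (28 + 345/4)² = (457/4)² = 208849/16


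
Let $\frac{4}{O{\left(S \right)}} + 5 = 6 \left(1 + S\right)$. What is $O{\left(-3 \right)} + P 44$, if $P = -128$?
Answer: $- \frac{95748}{17} \approx -5632.2$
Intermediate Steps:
$O{\left(S \right)} = \frac{4}{1 + 6 S}$ ($O{\left(S \right)} = \frac{4}{-5 + 6 \left(1 + S\right)} = \frac{4}{-5 + \left(6 + 6 S\right)} = \frac{4}{1 + 6 S}$)
$O{\left(-3 \right)} + P 44 = \frac{4}{1 + 6 \left(-3\right)} - 5632 = \frac{4}{1 - 18} - 5632 = \frac{4}{-17} - 5632 = 4 \left(- \frac{1}{17}\right) - 5632 = - \frac{4}{17} - 5632 = - \frac{95748}{17}$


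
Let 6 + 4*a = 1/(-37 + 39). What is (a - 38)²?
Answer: 99225/64 ≈ 1550.4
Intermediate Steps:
a = -11/8 (a = -3/2 + 1/(4*(-37 + 39)) = -3/2 + (¼)/2 = -3/2 + (¼)*(½) = -3/2 + ⅛ = -11/8 ≈ -1.3750)
(a - 38)² = (-11/8 - 38)² = (-315/8)² = 99225/64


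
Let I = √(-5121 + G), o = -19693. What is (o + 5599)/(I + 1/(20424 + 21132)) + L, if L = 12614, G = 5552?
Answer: 9388530016293874/744294389615 - 24338944610784*√431/744294389615 ≈ 11935.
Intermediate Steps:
I = √431 (I = √(-5121 + 5552) = √431 ≈ 20.761)
(o + 5599)/(I + 1/(20424 + 21132)) + L = (-19693 + 5599)/(√431 + 1/(20424 + 21132)) + 12614 = -14094/(√431 + 1/41556) + 12614 = -14094/(1/41556 + √431) + 12614 = 12614 - 14094/(1/41556 + √431)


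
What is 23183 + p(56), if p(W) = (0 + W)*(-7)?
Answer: 22791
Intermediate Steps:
p(W) = -7*W (p(W) = W*(-7) = -7*W)
23183 + p(56) = 23183 - 7*56 = 23183 - 392 = 22791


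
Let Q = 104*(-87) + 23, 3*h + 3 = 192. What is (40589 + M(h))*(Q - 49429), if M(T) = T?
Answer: -2376272008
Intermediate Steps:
h = 63 (h = -1 + (⅓)*192 = -1 + 64 = 63)
Q = -9025 (Q = -9048 + 23 = -9025)
(40589 + M(h))*(Q - 49429) = (40589 + 63)*(-9025 - 49429) = 40652*(-58454) = -2376272008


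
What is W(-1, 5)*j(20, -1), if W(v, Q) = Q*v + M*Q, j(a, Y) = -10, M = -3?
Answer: 200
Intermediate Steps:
W(v, Q) = -3*Q + Q*v (W(v, Q) = Q*v - 3*Q = -3*Q + Q*v)
W(-1, 5)*j(20, -1) = (5*(-3 - 1))*(-10) = (5*(-4))*(-10) = -20*(-10) = 200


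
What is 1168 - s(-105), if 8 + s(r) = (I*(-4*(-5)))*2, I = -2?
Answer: 1256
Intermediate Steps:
s(r) = -88 (s(r) = -8 - (-8)*(-5)*2 = -8 - 2*20*2 = -8 - 40*2 = -8 - 80 = -88)
1168 - s(-105) = 1168 - 1*(-88) = 1168 + 88 = 1256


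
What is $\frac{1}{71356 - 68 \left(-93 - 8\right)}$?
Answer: $\frac{1}{78224} \approx 1.2784 \cdot 10^{-5}$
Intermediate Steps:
$\frac{1}{71356 - 68 \left(-93 - 8\right)} = \frac{1}{71356 - -6868} = \frac{1}{71356 + 6868} = \frac{1}{78224}$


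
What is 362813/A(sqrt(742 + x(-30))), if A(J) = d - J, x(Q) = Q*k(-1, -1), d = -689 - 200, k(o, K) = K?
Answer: -322540757/789549 + 725626*sqrt(193)/789549 ≈ -395.75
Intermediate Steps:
d = -889
x(Q) = -Q (x(Q) = Q*(-1) = -Q)
A(J) = -889 - J
362813/A(sqrt(742 + x(-30))) = 362813/(-889 - sqrt(742 - 1*(-30))) = 362813/(-889 - sqrt(742 + 30)) = 362813/(-889 - sqrt(772)) = 362813/(-889 - 2*sqrt(193))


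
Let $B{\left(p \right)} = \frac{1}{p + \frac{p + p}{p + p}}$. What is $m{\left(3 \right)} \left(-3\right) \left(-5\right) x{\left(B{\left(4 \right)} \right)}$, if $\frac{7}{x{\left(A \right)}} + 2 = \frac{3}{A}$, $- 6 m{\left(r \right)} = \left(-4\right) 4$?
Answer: $\frac{280}{13} \approx 21.538$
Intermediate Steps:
$B{\left(p \right)} = \frac{1}{1 + p}$ ($B{\left(p \right)} = \frac{1}{p + \frac{2 p}{2 p}} = \frac{1}{p + 2 p \frac{1}{2 p}} = \frac{1}{p + 1} = \frac{1}{1 + p}$)
$m{\left(r \right)} = \frac{8}{3}$ ($m{\left(r \right)} = - \frac{\left(-4\right) 4}{6} = \left(- \frac{1}{6}\right) \left(-16\right) = \frac{8}{3}$)
$x{\left(A \right)} = \frac{7}{-2 + \frac{3}{A}}$
$m{\left(3 \right)} \left(-3\right) \left(-5\right) x{\left(B{\left(4 \right)} \right)} = \frac{8}{3} \left(-3\right) \left(-5\right) \left(- \frac{7}{\left(1 + 4\right) \left(-3 + \frac{2}{1 + 4}\right)}\right) = \left(-8\right) \left(-5\right) \left(- \frac{7}{5 \left(-3 + \frac{2}{5}\right)}\right) = 40 \left(\left(-7\right) \frac{1}{5} \frac{1}{-3 + 2 \cdot \frac{1}{5}}\right) = 40 \left(\left(-7\right) \frac{1}{5} \frac{1}{-3 + \frac{2}{5}}\right) = 40 \left(\left(-7\right) \frac{1}{5} \frac{1}{- \frac{13}{5}}\right) = 40 \left(\left(-7\right) \frac{1}{5} \left(- \frac{5}{13}\right)\right) = 40 \cdot \frac{7}{13} = \frac{280}{13}$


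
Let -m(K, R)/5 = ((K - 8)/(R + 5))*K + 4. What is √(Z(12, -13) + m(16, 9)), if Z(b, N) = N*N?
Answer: √5061/7 ≈ 10.163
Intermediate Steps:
m(K, R) = -20 - 5*K*(-8 + K)/(5 + R) (m(K, R) = -5*(((K - 8)/(R + 5))*K + 4) = -5*(((-8 + K)/(5 + R))*K + 4) = -5*(K*(-8 + K)/(5 + R) + 4) = -5*(4 + K*(-8 + K)/(5 + R)) = -20 - 5*K*(-8 + K)/(5 + R))
Z(b, N) = N²
√(Z(12, -13) + m(16, 9)) = √((-13)² + 5*(-20 - 1*16² - 4*9 + 8*16)/(5 + 9)) = √(169 + 5*(-20 - 1*256 - 36 + 128)/14) = √(169 + 5*(1/14)*(-20 - 256 - 36 + 128)) = √(169 + 5*(1/14)*(-184)) = √(169 - 460/7) = √(723/7) = √5061/7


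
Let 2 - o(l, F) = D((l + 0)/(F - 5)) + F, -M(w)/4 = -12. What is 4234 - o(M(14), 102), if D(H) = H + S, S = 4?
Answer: 420834/97 ≈ 4338.5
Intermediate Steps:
M(w) = 48 (M(w) = -4*(-12) = 48)
D(H) = 4 + H (D(H) = H + 4 = 4 + H)
o(l, F) = -2 - F - l/(-5 + F) (o(l, F) = 2 - ((4 + (l + 0)/(F - 5)) + F) = 2 - ((4 + l/(-5 + F)) + F) = 2 - (4 + F + l/(-5 + F)) = 2 + (-4 - F - l/(-5 + F)) = -2 - F - l/(-5 + F))
4234 - o(M(14), 102) = 4234 - (-1*48 + (-5 + 102)*(-2 - 1*102))/(-5 + 102) = 4234 - (-48 + 97*(-2 - 102))/97 = 4234 - (-48 + 97*(-104))/97 = 4234 - (-48 - 10088)/97 = 4234 - (-10136)/97 = 4234 - 1*(-10136/97) = 4234 + 10136/97 = 420834/97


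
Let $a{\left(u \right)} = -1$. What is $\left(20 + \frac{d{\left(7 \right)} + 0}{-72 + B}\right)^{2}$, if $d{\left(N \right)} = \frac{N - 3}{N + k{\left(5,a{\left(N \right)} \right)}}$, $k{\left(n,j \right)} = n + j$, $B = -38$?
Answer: $\frac{146361604}{366025} \approx 399.87$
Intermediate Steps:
$k{\left(n,j \right)} = j + n$
$d{\left(N \right)} = \frac{-3 + N}{4 + N}$ ($d{\left(N \right)} = \frac{N - 3}{N + \left(-1 + 5\right)} = \frac{-3 + N}{N + 4} = \frac{-3 + N}{4 + N}$)
$\left(20 + \frac{d{\left(7 \right)} + 0}{-72 + B}\right)^{2} = \left(20 + \frac{\frac{-3 + 7}{4 + 7} + 0}{-72 - 38}\right)^{2} = \left(20 + \frac{\frac{1}{11} \cdot 4 + 0}{-110}\right)^{2} = \left(20 + \left(\frac{1}{11} \cdot 4 + 0\right) \left(- \frac{1}{110}\right)\right)^{2} = \left(20 + \left(\frac{4}{11} + 0\right) \left(- \frac{1}{110}\right)\right)^{2} = \left(20 + \frac{4}{11} \left(- \frac{1}{110}\right)\right)^{2} = \left(20 - \frac{2}{605}\right)^{2} = \left(\frac{12098}{605}\right)^{2} = \frac{146361604}{366025}$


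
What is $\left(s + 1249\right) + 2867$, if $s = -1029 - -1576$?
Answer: $4663$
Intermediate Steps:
$s = 547$ ($s = -1029 + 1576 = 547$)
$\left(s + 1249\right) + 2867 = \left(547 + 1249\right) + 2867 = 1796 + 2867 = 4663$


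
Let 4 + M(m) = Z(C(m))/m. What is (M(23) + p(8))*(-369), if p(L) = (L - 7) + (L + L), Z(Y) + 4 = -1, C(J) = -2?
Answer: -108486/23 ≈ -4716.8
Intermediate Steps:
Z(Y) = -5 (Z(Y) = -4 - 1 = -5)
p(L) = -7 + 3*L (p(L) = (-7 + L) + 2*L = -7 + 3*L)
M(m) = -4 - 5/m
(M(23) + p(8))*(-369) = ((-4 - 5/23) + (-7 + 3*8))*(-369) = ((-4 - 5*1/23) + (-7 + 24))*(-369) = ((-4 - 5/23) + 17)*(-369) = (-97/23 + 17)*(-369) = (294/23)*(-369) = -108486/23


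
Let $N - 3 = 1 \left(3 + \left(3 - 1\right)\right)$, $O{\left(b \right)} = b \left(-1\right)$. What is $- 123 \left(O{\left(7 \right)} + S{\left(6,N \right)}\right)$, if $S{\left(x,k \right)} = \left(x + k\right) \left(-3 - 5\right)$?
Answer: $14637$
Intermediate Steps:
$O{\left(b \right)} = - b$
$N = 8$ ($N = 3 + 1 \left(3 + \left(3 - 1\right)\right) = 3 + 1 \left(3 + 2\right) = 3 + 1 \cdot 5 = 3 + 5 = 8$)
$S{\left(x,k \right)} = - 8 k - 8 x$ ($S{\left(x,k \right)} = \left(k + x\right) \left(-8\right) = - 8 k - 8 x$)
$- 123 \left(O{\left(7 \right)} + S{\left(6,N \right)}\right) = - 123 \left(\left(-1\right) 7 - 112\right) = - 123 \left(-7 - 112\right) = \left(-123\right) \left(-119\right) = 14637$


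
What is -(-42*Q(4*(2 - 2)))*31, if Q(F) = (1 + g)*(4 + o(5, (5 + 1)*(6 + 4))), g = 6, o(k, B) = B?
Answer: 583296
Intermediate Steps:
Q(F) = 448 (Q(F) = (1 + 6)*(4 + (5 + 1)*(6 + 4)) = 7*(4 + 6*10) = 7*(4 + 60) = 7*64 = 448)
-(-42*Q(4*(2 - 2)))*31 = -(-42*448)*31 = -(-18816)*31 = -1*(-583296) = 583296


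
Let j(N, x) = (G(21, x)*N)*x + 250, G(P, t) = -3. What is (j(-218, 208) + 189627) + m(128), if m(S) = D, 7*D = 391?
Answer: 2281754/7 ≈ 3.2597e+5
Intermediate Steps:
D = 391/7 (D = (1/7)*391 = 391/7 ≈ 55.857)
m(S) = 391/7
j(N, x) = 250 - 3*N*x (j(N, x) = (-3*N)*x + 250 = -3*N*x + 250 = 250 - 3*N*x)
(j(-218, 208) + 189627) + m(128) = ((250 - 3*(-218)*208) + 189627) + 391/7 = ((250 + 136032) + 189627) + 391/7 = (136282 + 189627) + 391/7 = 325909 + 391/7 = 2281754/7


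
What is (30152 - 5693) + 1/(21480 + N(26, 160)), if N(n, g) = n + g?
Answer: 529928695/21666 ≈ 24459.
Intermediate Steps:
N(n, g) = g + n
(30152 - 5693) + 1/(21480 + N(26, 160)) = (30152 - 5693) + 1/(21480 + (160 + 26)) = 24459 + 1/(21480 + 186) = 24459 + 1/21666 = 529928695/21666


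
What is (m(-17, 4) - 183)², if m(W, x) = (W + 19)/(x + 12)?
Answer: 2140369/64 ≈ 33443.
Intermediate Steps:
m(W, x) = (19 + W)/(12 + x)
(m(-17, 4) - 183)² = ((19 - 17)/(12 + 4) - 183)² = (2/16 - 183)² = ((1/16)*2 - 183)² = (⅛ - 183)² = (-1463/8)² = 2140369/64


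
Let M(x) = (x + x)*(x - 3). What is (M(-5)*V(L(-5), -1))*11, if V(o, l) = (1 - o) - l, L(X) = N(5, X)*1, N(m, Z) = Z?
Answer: 6160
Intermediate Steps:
L(X) = X (L(X) = X*1 = X)
V(o, l) = 1 - l - o
M(x) = 2*x*(-3 + x) (M(x) = (2*x)*(-3 + x) = 2*x*(-3 + x))
(M(-5)*V(L(-5), -1))*11 = ((2*(-5)*(-3 - 5))*(1 - 1*(-1) - 1*(-5)))*11 = ((2*(-5)*(-8))*(1 + 1 + 5))*11 = (80*7)*11 = 560*11 = 6160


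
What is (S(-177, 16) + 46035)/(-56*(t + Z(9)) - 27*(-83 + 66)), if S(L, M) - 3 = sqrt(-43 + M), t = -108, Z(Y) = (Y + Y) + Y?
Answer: 15346/1665 + I*sqrt(3)/1665 ≈ 9.2168 + 0.0010403*I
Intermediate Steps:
Z(Y) = 3*Y (Z(Y) = 2*Y + Y = 3*Y)
S(L, M) = 3 + sqrt(-43 + M)
(S(-177, 16) + 46035)/(-56*(t + Z(9)) - 27*(-83 + 66)) = ((3 + sqrt(-43 + 16)) + 46035)/(-56*(-108 + 3*9) - 27*(-83 + 66)) = ((3 + sqrt(-27)) + 46035)/(-56*(-108 + 27) - 27*(-17)) = ((3 + 3*I*sqrt(3)) + 46035)/(-56*(-81) + 459) = (46038 + 3*I*sqrt(3))/(4536 + 459) = (46038 + 3*I*sqrt(3))/4995 = (46038 + 3*I*sqrt(3))*(1/4995) = 15346/1665 + I*sqrt(3)/1665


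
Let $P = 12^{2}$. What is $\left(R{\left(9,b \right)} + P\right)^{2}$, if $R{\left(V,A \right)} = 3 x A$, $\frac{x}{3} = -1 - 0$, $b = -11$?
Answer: $59049$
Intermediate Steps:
$x = -3$ ($x = 3 \left(-1 - 0\right) = 3 \left(-1 + 0\right) = 3 \left(-1\right) = -3$)
$P = 144$
$R{\left(V,A \right)} = - 9 A$ ($R{\left(V,A \right)} = 3 \left(-3\right) A = - 9 A$)
$\left(R{\left(9,b \right)} + P\right)^{2} = \left(\left(-9\right) \left(-11\right) + 144\right)^{2} = \left(99 + 144\right)^{2} = 243^{2} = 59049$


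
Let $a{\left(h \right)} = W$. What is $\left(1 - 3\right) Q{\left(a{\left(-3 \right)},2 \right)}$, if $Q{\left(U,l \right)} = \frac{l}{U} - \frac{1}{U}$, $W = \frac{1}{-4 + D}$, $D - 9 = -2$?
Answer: $-6$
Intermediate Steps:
$D = 7$ ($D = 9 - 2 = 7$)
$W = \frac{1}{3}$ ($W = \frac{1}{-4 + 7} = \frac{1}{3} \approx 0.33333$)
$a{\left(h \right)} = \frac{1}{3}$
$Q{\left(U,l \right)} = - \frac{1}{U} + \frac{l}{U}$
$\left(1 - 3\right) Q{\left(a{\left(-3 \right)},2 \right)} = \left(1 - 3\right) \frac{1}{\frac{1}{3}} \left(-1 + 2\right) = - 2 \cdot 3 \cdot 1 = \left(-2\right) 3 = -6$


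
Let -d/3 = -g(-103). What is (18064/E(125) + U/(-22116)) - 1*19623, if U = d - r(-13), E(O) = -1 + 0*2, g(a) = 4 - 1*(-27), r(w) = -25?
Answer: -416742905/11058 ≈ -37687.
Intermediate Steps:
g(a) = 31 (g(a) = 4 + 27 = 31)
E(O) = -1 (E(O) = -1 + 0 = -1)
d = 93 (d = -(-3)*31 = -3*(-31) = 93)
U = 118 (U = 93 - 1*(-25) = 93 + 25 = 118)
(18064/E(125) + U/(-22116)) - 1*19623 = (18064/(-1) + 118/(-22116)) - 1*19623 = (18064*(-1) + 118*(-1/22116)) - 19623 = (-18064 - 59/11058) - 19623 = -199751771/11058 - 19623 = -416742905/11058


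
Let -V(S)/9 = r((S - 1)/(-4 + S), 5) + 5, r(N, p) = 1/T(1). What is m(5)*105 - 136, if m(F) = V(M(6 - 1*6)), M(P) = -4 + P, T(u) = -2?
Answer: -8777/2 ≈ -4388.5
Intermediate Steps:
r(N, p) = -½ (r(N, p) = 1/(-2) = -½)
V(S) = -81/2 (V(S) = -9*(-½ + 5) = -9*9/2 = -81/2)
m(F) = -81/2
m(5)*105 - 136 = -81/2*105 - 136 = -8505/2 - 136 = -8777/2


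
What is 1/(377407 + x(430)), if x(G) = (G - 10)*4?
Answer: 1/379087 ≈ 2.6379e-6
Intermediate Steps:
x(G) = -40 + 4*G (x(G) = (-10 + G)*4 = -40 + 4*G)
1/(377407 + x(430)) = 1/(377407 + (-40 + 4*430)) = 1/(377407 + (-40 + 1720)) = 1/(377407 + 1680) = 1/379087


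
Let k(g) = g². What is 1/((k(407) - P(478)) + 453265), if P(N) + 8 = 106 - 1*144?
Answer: 1/618960 ≈ 1.6156e-6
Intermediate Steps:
P(N) = -46 (P(N) = -8 + (106 - 1*144) = -8 + (106 - 144) = -8 - 38 = -46)
1/((k(407) - P(478)) + 453265) = 1/((407² - 1*(-46)) + 453265) = 1/((165649 + 46) + 453265) = 1/(165695 + 453265) = 1/618960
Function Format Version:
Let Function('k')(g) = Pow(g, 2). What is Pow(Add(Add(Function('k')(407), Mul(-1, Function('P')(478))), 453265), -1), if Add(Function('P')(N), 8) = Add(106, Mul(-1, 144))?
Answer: Rational(1, 618960) ≈ 1.6156e-6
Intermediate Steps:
Function('P')(N) = -46 (Function('P')(N) = Add(-8, Add(106, Mul(-1, 144))) = Add(-8, Add(106, -144)) = Add(-8, -38) = -46)
Pow(Add(Add(Function('k')(407), Mul(-1, Function('P')(478))), 453265), -1) = Pow(Add(Add(Pow(407, 2), Mul(-1, -46)), 453265), -1) = Pow(Add(Add(165649, 46), 453265), -1) = Pow(Add(165695, 453265), -1) = Pow(618960, -1) = Rational(1, 618960)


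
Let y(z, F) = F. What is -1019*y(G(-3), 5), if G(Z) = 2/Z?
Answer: -5095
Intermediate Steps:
-1019*y(G(-3), 5) = -1019*5 = -1*5095 = -5095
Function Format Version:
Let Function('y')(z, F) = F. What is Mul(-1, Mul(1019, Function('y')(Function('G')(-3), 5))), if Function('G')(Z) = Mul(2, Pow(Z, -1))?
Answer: -5095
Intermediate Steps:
Mul(-1, Mul(1019, Function('y')(Function('G')(-3), 5))) = Mul(-1, Mul(1019, 5)) = Mul(-1, 5095) = -5095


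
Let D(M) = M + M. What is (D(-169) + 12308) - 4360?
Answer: 7610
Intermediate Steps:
D(M) = 2*M
(D(-169) + 12308) - 4360 = (2*(-169) + 12308) - 4360 = (-338 + 12308) - 4360 = 11970 - 4360 = 7610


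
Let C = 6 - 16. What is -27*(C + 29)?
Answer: -513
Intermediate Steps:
C = -10
-27*(C + 29) = -27*(-10 + 29) = -27*19 = -513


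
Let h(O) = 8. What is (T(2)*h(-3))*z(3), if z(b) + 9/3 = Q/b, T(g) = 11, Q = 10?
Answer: 88/3 ≈ 29.333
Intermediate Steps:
z(b) = -3 + 10/b
(T(2)*h(-3))*z(3) = (11*8)*(-3 + 10/3) = 88*(-3 + 10*(1/3)) = 88*(-3 + 10/3) = 88*(1/3) = 88/3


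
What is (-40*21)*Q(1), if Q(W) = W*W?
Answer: -840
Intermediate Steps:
Q(W) = W**2
(-40*21)*Q(1) = -40*21*1**2 = -840*1 = -840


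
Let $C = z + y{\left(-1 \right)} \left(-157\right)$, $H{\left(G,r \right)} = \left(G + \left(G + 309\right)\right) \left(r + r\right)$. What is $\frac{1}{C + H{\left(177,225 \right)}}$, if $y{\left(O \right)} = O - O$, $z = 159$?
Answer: $\frac{1}{298509} \approx 3.35 \cdot 10^{-6}$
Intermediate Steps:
$H{\left(G,r \right)} = 2 r \left(309 + 2 G\right)$ ($H{\left(G,r \right)} = \left(G + \left(309 + G\right)\right) 2 r = \left(309 + 2 G\right) 2 r = 2 r \left(309 + 2 G\right)$)
$y{\left(O \right)} = 0$
$C = 159$ ($C = 159 + 0 \left(-157\right) = 159 + 0 = 159$)
$\frac{1}{C + H{\left(177,225 \right)}} = \frac{1}{159 + 2 \cdot 225 \left(309 + 2 \cdot 177\right)} = \frac{1}{159 + 2 \cdot 225 \left(309 + 354\right)} = \frac{1}{159 + 2 \cdot 225 \cdot 663} = \frac{1}{159 + 298350} = \frac{1}{298509}$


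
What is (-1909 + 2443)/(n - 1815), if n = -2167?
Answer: -267/1991 ≈ -0.13410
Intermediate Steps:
(-1909 + 2443)/(n - 1815) = (-1909 + 2443)/(-2167 - 1815) = 534/(-3982) = 534*(-1/3982) = -267/1991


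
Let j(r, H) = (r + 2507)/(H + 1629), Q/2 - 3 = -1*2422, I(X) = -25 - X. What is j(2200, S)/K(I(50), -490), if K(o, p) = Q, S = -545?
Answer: -4707/5244392 ≈ -0.00089753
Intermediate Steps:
Q = -4838 (Q = 6 + 2*(-1*2422) = 6 + 2*(-2422) = 6 - 4844 = -4838)
K(o, p) = -4838
j(r, H) = (2507 + r)/(1629 + H)
j(2200, S)/K(I(50), -490) = ((2507 + 2200)/(1629 - 545))/(-4838) = (4707/1084)*(-1/4838) = -4707/5244392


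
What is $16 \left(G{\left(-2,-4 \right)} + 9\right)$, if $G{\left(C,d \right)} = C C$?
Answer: $208$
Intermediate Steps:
$G{\left(C,d \right)} = C^{2}$
$16 \left(G{\left(-2,-4 \right)} + 9\right) = 16 \left(\left(-2\right)^{2} + 9\right) = 16 \left(4 + 9\right) = 16 \cdot 13 = 208$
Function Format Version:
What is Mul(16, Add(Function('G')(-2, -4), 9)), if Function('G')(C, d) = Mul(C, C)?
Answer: 208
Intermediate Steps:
Function('G')(C, d) = Pow(C, 2)
Mul(16, Add(Function('G')(-2, -4), 9)) = Mul(16, Add(Pow(-2, 2), 9)) = Mul(16, Add(4, 9)) = Mul(16, 13) = 208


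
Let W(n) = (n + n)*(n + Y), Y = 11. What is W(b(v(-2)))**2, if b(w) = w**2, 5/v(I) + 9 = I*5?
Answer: 39920040000/16983563041 ≈ 2.3505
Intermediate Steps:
v(I) = 5/(-9 + 5*I) (v(I) = 5/(-9 + I*5) = 5/(-9 + 5*I))
W(n) = 2*n*(11 + n) (W(n) = (n + n)*(n + 11) = (2*n)*(11 + n) = 2*n*(11 + n))
W(b(v(-2)))**2 = (2*(5/(-9 + 5*(-2)))**2*(11 + (5/(-9 + 5*(-2)))**2))**2 = (2*(5/(-9 - 10))**2*(11 + (5/(-9 - 10))**2))**2 = (2*(5/(-19))**2*(11 + (5/(-19))**2))**2 = (2*(5*(-1/19))**2*(11 + (5*(-1/19))**2))**2 = (2*(-5/19)**2*(11 + (-5/19)**2))**2 = (2*(25/361)*(11 + 25/361))**2 = (2*(25/361)*(3996/361))**2 = (199800/130321)**2 = 39920040000/16983563041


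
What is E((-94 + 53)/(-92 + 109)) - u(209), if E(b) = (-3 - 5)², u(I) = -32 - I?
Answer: 305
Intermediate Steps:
E(b) = 64 (E(b) = (-8)² = 64)
E((-94 + 53)/(-92 + 109)) - u(209) = 64 - (-32 - 1*209) = 64 - (-32 - 209) = 64 - 1*(-241) = 64 + 241 = 305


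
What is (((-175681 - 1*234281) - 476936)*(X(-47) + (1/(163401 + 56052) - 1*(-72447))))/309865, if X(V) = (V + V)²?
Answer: -3164061509596720/13600160769 ≈ -2.3265e+5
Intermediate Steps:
X(V) = 4*V² (X(V) = (2*V)² = 4*V²)
(((-175681 - 1*234281) - 476936)*(X(-47) + (1/(163401 + 56052) - 1*(-72447))))/309865 = (((-175681 - 1*234281) - 476936)*(4*(-47)² + (1/(163401 + 56052) - 1*(-72447))))/309865 = (((-175681 - 234281) - 476936)*(4*2209 + (1/219453 + 72447)))*(1/309865) = ((-409962 - 476936)*(8836 + (1/219453 + 72447)))*(1/309865) = -886898*(8836 + 15898711492/219453)*(1/309865) = -886898*17837798200/219453*(1/309865) = -15820307547983600/219453*1/309865 = -3164061509596720/13600160769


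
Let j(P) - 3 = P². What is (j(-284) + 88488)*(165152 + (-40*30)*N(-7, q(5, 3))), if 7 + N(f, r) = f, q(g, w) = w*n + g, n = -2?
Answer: 30776634944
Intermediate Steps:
q(g, w) = g - 2*w (q(g, w) = w*(-2) + g = -2*w + g = g - 2*w)
N(f, r) = -7 + f
j(P) = 3 + P²
(j(-284) + 88488)*(165152 + (-40*30)*N(-7, q(5, 3))) = ((3 + (-284)²) + 88488)*(165152 + (-40*30)*(-7 - 7)) = ((3 + 80656) + 88488)*(165152 - 1200*(-14)) = (80659 + 88488)*(165152 + 16800) = 169147*181952 = 30776634944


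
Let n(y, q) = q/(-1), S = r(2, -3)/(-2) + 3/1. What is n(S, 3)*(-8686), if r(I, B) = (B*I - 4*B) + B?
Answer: 26058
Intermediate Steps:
r(I, B) = -3*B + B*I (r(I, B) = (-4*B + B*I) + B = -3*B + B*I)
S = 3/2 (S = -3*(-3 + 2)/(-2) + 3/1 = -3*(-1)*(-½) + 3*1 = 3*(-½) + 3 = -3/2 + 3 = 3/2 ≈ 1.5000)
n(y, q) = -q (n(y, q) = q*(-1) = -q)
n(S, 3)*(-8686) = -1*3*(-8686) = -3*(-8686) = 26058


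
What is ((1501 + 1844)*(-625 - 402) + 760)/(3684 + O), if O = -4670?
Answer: 3434555/986 ≈ 3483.3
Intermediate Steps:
((1501 + 1844)*(-625 - 402) + 760)/(3684 + O) = ((1501 + 1844)*(-625 - 402) + 760)/(3684 - 4670) = (3345*(-1027) + 760)/(-986) = (-3435315 + 760)*(-1/986) = -3434555*(-1/986) = 3434555/986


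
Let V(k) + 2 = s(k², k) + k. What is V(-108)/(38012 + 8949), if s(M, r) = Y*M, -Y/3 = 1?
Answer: -35102/46961 ≈ -0.74747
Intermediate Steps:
Y = -3 (Y = -3*1 = -3)
s(M, r) = -3*M
V(k) = -2 + k - 3*k² (V(k) = -2 + (-3*k² + k) = -2 + (k - 3*k²) = -2 + k - 3*k²)
V(-108)/(38012 + 8949) = (-2 - 108 - 3*(-108)²)/(38012 + 8949) = (-2 - 108 - 3*11664)/46961 = (-2 - 108 - 34992)*(1/46961) = -35102*1/46961 = -35102/46961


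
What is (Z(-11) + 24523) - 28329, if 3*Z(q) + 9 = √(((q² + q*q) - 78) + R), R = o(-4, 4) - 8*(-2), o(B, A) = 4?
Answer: -3809 + 2*√46/3 ≈ -3804.5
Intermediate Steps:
R = 20 (R = 4 - 8*(-2) = 4 + 16 = 20)
Z(q) = -3 + √(-58 + 2*q²)/3 (Z(q) = -3 + √(((q² + q*q) - 78) + 20)/3 = -3 + √(((q² + q²) - 78) + 20)/3 = -3 + √((2*q² - 78) + 20)/3 = -3 + √((-78 + 2*q²) + 20)/3 = -3 + √(-58 + 2*q²)/3)
(Z(-11) + 24523) - 28329 = ((-3 + √(-58 + 2*(-11)²)/3) + 24523) - 28329 = ((-3 + √(-58 + 2*121)/3) + 24523) - 28329 = ((-3 + √(-58 + 242)/3) + 24523) - 28329 = ((-3 + √184/3) + 24523) - 28329 = ((-3 + (2*√46)/3) + 24523) - 28329 = ((-3 + 2*√46/3) + 24523) - 28329 = (24520 + 2*√46/3) - 28329 = -3809 + 2*√46/3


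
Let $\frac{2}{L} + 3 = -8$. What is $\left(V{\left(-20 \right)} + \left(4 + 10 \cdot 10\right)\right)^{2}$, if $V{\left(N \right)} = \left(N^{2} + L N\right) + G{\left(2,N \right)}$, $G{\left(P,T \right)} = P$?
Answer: $\frac{31427236}{121} \approx 2.5973 \cdot 10^{5}$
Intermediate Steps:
$L = - \frac{2}{11}$ ($L = \frac{2}{-3 - 8} = \frac{2}{-11} = 2 \left(- \frac{1}{11}\right) = - \frac{2}{11} \approx -0.18182$)
$V{\left(N \right)} = 2 + N^{2} - \frac{2 N}{11}$ ($V{\left(N \right)} = \left(N^{2} - \frac{2 N}{11}\right) + 2 = 2 + N^{2} - \frac{2 N}{11}$)
$\left(V{\left(-20 \right)} + \left(4 + 10 \cdot 10\right)\right)^{2} = \left(\left(2 + \left(-20\right)^{2} - - \frac{40}{11}\right) + \left(4 + 10 \cdot 10\right)\right)^{2} = \left(\left(2 + 400 + \frac{40}{11}\right) + \left(4 + 100\right)\right)^{2} = \left(\frac{4462}{11} + 104\right)^{2} = \left(\frac{5606}{11}\right)^{2} = \frac{31427236}{121}$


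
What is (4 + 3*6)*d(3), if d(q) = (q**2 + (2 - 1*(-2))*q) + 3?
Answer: 528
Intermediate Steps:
d(q) = 3 + q**2 + 4*q (d(q) = (q**2 + (2 + 2)*q) + 3 = (q**2 + 4*q) + 3 = 3 + q**2 + 4*q)
(4 + 3*6)*d(3) = (4 + 3*6)*(3 + 3**2 + 4*3) = (4 + 18)*(3 + 9 + 12) = 22*24 = 528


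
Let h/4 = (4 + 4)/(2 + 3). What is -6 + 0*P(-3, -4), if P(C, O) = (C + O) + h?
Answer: -6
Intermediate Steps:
h = 32/5 (h = 4*((4 + 4)/(2 + 3)) = 4*(8/5) = 32/5 ≈ 6.4000)
P(C, O) = 32/5 + C + O (P(C, O) = (C + O) + 32/5 = 32/5 + C + O)
-6 + 0*P(-3, -4) = -6 + 0*(32/5 - 3 - 4) = -6 + 0*(-⅗) = -6 + 0 = -6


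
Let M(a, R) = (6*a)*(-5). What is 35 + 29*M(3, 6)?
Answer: -2575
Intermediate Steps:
M(a, R) = -30*a
35 + 29*M(3, 6) = 35 + 29*(-30*3) = 35 + 29*(-90) = 35 - 2610 = -2575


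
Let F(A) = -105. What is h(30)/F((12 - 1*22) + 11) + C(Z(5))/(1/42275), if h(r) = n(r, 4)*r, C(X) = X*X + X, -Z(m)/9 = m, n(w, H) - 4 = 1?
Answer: 585931490/7 ≈ 8.3704e+7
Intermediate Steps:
n(w, H) = 5 (n(w, H) = 4 + 1 = 5)
Z(m) = -9*m
C(X) = X + X² (C(X) = X² + X = X + X²)
h(r) = 5*r
h(30)/F((12 - 1*22) + 11) + C(Z(5))/(1/42275) = (5*30)/(-105) + ((-9*5)*(1 - 9*5))/(1/42275) = 150*(-1/105) + (-45*(1 - 45))/(1/42275) = -10/7 - 45*(-44)*42275 = -10/7 + 1980*42275 = -10/7 + 83704500 = 585931490/7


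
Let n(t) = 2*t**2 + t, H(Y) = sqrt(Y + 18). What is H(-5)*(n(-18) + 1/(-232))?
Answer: 146159*sqrt(13)/232 ≈ 2271.5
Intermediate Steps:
H(Y) = sqrt(18 + Y)
n(t) = t + 2*t**2
H(-5)*(n(-18) + 1/(-232)) = sqrt(18 - 5)*(-18*(1 + 2*(-18)) + 1/(-232)) = sqrt(13)*(-18*(1 - 36) - 1/232) = sqrt(13)*(-18*(-35) - 1/232) = sqrt(13)*(630 - 1/232) = sqrt(13)*(146159/232) = 146159*sqrt(13)/232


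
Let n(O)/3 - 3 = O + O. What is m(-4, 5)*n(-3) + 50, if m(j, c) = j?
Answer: 86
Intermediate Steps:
n(O) = 9 + 6*O (n(O) = 9 + 3*(O + O) = 9 + 3*(2*O) = 9 + 6*O)
m(-4, 5)*n(-3) + 50 = -4*(9 + 6*(-3)) + 50 = -4*(9 - 18) + 50 = -4*(-9) + 50 = 36 + 50 = 86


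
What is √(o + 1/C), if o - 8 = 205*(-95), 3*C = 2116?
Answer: I*√41192169/46 ≈ 139.52*I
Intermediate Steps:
C = 2116/3 (C = (⅓)*2116 = 2116/3 ≈ 705.33)
o = -19467 (o = 8 + 205*(-95) = 8 - 19475 = -19467)
√(o + 1/C) = √(-19467 + 1/(2116/3)) = √(-19467 + 3/2116) = √(-41192169/2116) = I*√41192169/46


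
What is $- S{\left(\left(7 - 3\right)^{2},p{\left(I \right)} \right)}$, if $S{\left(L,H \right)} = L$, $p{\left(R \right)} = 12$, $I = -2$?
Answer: $-16$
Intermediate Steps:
$- S{\left(\left(7 - 3\right)^{2},p{\left(I \right)} \right)} = - \left(7 - 3\right)^{2} = - 4^{2} = \left(-1\right) 16 = -16$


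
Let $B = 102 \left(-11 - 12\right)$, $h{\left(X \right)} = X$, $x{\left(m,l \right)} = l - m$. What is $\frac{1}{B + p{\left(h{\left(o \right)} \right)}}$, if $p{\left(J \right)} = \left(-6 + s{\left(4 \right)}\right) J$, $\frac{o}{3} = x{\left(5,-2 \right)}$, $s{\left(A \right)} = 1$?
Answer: $- \frac{1}{2241} \approx -0.00044623$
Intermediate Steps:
$o = -21$ ($o = 3 \left(-2 - 5\right) = 3 \left(-7\right) = -21$)
$B = -2346$ ($B = 102 \left(-23\right) = -2346$)
$p{\left(J \right)} = - 5 J$ ($p{\left(J \right)} = \left(-6 + 1\right) J = - 5 J$)
$\frac{1}{B + p{\left(h{\left(o \right)} \right)}} = \frac{1}{-2346 - -105} = \frac{1}{-2346 + 105} = \frac{1}{-2241} = - \frac{1}{2241}$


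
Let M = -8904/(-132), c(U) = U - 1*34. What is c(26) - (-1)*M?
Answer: 654/11 ≈ 59.455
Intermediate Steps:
c(U) = -34 + U (c(U) = U - 34 = -34 + U)
M = 742/11 (M = -8904*(-1)/132 = -56*(-53/44) = 742/11 ≈ 67.455)
c(26) - (-1)*M = (-34 + 26) - (-1)*742/11 = -8 - 1*(-742/11) = -8 + 742/11 = 654/11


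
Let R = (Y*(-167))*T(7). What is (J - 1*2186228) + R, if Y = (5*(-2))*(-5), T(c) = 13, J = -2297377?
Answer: -4592155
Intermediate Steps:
Y = 50 (Y = -10*(-5) = 50)
R = -108550 (R = (50*(-167))*13 = -8350*13 = -108550)
(J - 1*2186228) + R = (-2297377 - 1*2186228) - 108550 = (-2297377 - 2186228) - 108550 = -4483605 - 108550 = -4592155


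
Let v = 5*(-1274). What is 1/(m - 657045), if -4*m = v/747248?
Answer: -1494496/981951121135 ≈ -1.5220e-6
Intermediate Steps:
v = -6370
m = 3185/1494496 (m = -(-3185)/(2*747248) = -1/4*(-3185/373624) = 3185/1494496 ≈ 0.0021312)
1/(m - 657045) = 1/(3185/1494496 - 657045) = 1/(-981951121135/1494496) = -1494496/981951121135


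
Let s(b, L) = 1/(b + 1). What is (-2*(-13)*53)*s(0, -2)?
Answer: 1378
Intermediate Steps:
s(b, L) = 1/(1 + b)
(-2*(-13)*53)*s(0, -2) = (-2*(-13)*53)/(1 + 0) = (26*53)/1 = 1378*1 = 1378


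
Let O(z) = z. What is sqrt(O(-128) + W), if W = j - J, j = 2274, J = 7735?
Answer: 9*I*sqrt(69) ≈ 74.76*I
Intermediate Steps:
W = -5461 (W = 2274 - 1*7735 = 2274 - 7735 = -5461)
sqrt(O(-128) + W) = sqrt(-128 - 5461) = sqrt(-5589) = 9*I*sqrt(69)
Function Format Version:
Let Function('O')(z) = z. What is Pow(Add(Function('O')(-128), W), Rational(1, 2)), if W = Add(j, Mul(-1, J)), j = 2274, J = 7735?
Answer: Mul(9, I, Pow(69, Rational(1, 2))) ≈ Mul(74.760, I)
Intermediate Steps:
W = -5461 (W = Add(2274, Mul(-1, 7735)) = Add(2274, -7735) = -5461)
Pow(Add(Function('O')(-128), W), Rational(1, 2)) = Pow(Add(-128, -5461), Rational(1, 2)) = Pow(-5589, Rational(1, 2)) = Mul(9, I, Pow(69, Rational(1, 2)))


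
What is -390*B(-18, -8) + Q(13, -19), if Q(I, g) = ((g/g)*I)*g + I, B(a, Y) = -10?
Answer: 3666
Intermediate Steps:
Q(I, g) = I + I*g (Q(I, g) = (1*I)*g + I = I*g + I = I + I*g)
-390*B(-18, -8) + Q(13, -19) = -390*(-10) + 13*(1 - 19) = 3900 + 13*(-18) = 3900 - 234 = 3666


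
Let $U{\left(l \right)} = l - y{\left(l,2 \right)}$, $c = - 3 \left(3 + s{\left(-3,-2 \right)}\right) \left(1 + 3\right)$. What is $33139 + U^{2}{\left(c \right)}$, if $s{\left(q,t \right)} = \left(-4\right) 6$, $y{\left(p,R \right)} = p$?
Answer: $33139$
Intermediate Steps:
$s{\left(q,t \right)} = -24$
$c = 252$ ($c = - 3 \left(3 - 24\right) \left(1 + 3\right) = - 3 \left(\left(-21\right) 4\right) = \left(-3\right) \left(-84\right) = 252$)
$U{\left(l \right)} = 0$ ($U{\left(l \right)} = l - l = 0$)
$33139 + U^{2}{\left(c \right)} = 33139 + 0^{2} = 33139 + 0 = 33139$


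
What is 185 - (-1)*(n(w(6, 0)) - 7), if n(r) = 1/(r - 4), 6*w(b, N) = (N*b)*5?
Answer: 711/4 ≈ 177.75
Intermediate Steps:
w(b, N) = 5*N*b/6 (w(b, N) = ((N*b)*5)/6 = (5*N*b)/6 = 5*N*b/6)
n(r) = 1/(-4 + r)
185 - (-1)*(n(w(6, 0)) - 7) = 185 - (-1)*(1/(-4 + (⅚)*0*6) - 7) = 185 - (-1)*(1/(-4 + 0) - 7) = 185 - (-1)*(1/(-4) - 7) = 185 - (-1)*(-¼ - 7) = 185 - (-1)*(-29)/4 = 185 - 1*29/4 = 185 - 29/4 = 711/4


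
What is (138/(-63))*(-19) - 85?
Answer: -911/21 ≈ -43.381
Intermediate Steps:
(138/(-63))*(-19) - 85 = (138*(-1/63))*(-19) - 85 = -46/21*(-19) - 85 = 874/21 - 85 = -911/21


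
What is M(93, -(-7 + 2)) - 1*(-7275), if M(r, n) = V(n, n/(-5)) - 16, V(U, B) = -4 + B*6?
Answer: 7249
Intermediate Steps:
V(U, B) = -4 + 6*B
M(r, n) = -20 - 6*n/5 (M(r, n) = (-4 + 6*(n/(-5))) - 16 = (-4 + 6*(n*(-⅕))) - 16 = (-4 + 6*(-n/5)) - 16 = (-4 - 6*n/5) - 16 = -20 - 6*n/5)
M(93, -(-7 + 2)) - 1*(-7275) = (-20 - (-6)*(-7 + 2)/5) - 1*(-7275) = (-20 - (-6)*(-5)/5) + 7275 = (-20 - 6/5*5) + 7275 = (-20 - 6) + 7275 = -26 + 7275 = 7249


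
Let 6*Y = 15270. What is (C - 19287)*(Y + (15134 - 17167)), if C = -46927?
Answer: -33901568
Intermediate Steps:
Y = 2545 (Y = (⅙)*15270 = 2545)
(C - 19287)*(Y + (15134 - 17167)) = (-46927 - 19287)*(2545 + (15134 - 17167)) = -66214*(2545 - 2033) = -66214*512 = -33901568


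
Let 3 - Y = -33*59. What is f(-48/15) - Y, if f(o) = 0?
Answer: -1950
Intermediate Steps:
Y = 1950 (Y = 3 - (-33)*59 = 3 - 1*(-1947) = 3 + 1947 = 1950)
f(-48/15) - Y = 0 - 1*1950 = 0 - 1950 = -1950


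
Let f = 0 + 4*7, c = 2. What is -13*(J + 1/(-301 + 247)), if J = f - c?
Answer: -18239/54 ≈ -337.76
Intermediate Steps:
f = 28 (f = 0 + 28 = 28)
J = 26 (J = 28 - 1*2 = 28 - 2 = 26)
-13*(J + 1/(-301 + 247)) = -13*(26 + 1/(-301 + 247)) = -13*(26 + 1/(-54)) = -13*(26 - 1/54) = -13*1403/54 = -18239/54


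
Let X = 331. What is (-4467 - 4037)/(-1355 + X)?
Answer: 1063/128 ≈ 8.3047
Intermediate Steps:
(-4467 - 4037)/(-1355 + X) = (-4467 - 4037)/(-1355 + 331) = -8504/(-1024) = -8504*(-1/1024) = 1063/128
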